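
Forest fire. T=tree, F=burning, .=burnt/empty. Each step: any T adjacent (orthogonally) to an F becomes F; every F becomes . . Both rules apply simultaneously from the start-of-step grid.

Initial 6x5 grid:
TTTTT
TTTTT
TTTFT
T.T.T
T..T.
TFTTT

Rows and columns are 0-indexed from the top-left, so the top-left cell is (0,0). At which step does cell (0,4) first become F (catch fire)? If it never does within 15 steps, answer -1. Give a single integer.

Step 1: cell (0,4)='T' (+5 fires, +2 burnt)
Step 2: cell (0,4)='T' (+8 fires, +5 burnt)
Step 3: cell (0,4)='F' (+7 fires, +8 burnt)
  -> target ignites at step 3
Step 4: cell (0,4)='.' (+2 fires, +7 burnt)
Step 5: cell (0,4)='.' (+1 fires, +2 burnt)
Step 6: cell (0,4)='.' (+0 fires, +1 burnt)
  fire out at step 6

3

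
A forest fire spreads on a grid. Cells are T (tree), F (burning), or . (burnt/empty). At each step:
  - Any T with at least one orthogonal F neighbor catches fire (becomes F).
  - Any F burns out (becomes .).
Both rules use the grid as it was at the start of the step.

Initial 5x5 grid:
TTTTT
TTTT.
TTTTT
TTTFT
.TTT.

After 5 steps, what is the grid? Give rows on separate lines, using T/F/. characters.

Step 1: 4 trees catch fire, 1 burn out
  TTTTT
  TTTT.
  TTTFT
  TTF.F
  .TTF.
Step 2: 5 trees catch fire, 4 burn out
  TTTTT
  TTTF.
  TTF.F
  TF...
  .TF..
Step 3: 5 trees catch fire, 5 burn out
  TTTFT
  TTF..
  TF...
  F....
  .F...
Step 4: 4 trees catch fire, 5 burn out
  TTF.F
  TF...
  F....
  .....
  .....
Step 5: 2 trees catch fire, 4 burn out
  TF...
  F....
  .....
  .....
  .....

TF...
F....
.....
.....
.....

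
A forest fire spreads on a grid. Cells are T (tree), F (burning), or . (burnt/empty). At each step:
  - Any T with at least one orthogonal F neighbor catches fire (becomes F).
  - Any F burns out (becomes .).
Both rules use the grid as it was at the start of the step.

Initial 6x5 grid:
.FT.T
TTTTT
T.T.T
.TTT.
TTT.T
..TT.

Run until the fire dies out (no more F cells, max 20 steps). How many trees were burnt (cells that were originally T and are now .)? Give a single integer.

Answer: 18

Derivation:
Step 1: +2 fires, +1 burnt (F count now 2)
Step 2: +2 fires, +2 burnt (F count now 2)
Step 3: +3 fires, +2 burnt (F count now 3)
Step 4: +2 fires, +3 burnt (F count now 2)
Step 5: +5 fires, +2 burnt (F count now 5)
Step 6: +2 fires, +5 burnt (F count now 2)
Step 7: +2 fires, +2 burnt (F count now 2)
Step 8: +0 fires, +2 burnt (F count now 0)
Fire out after step 8
Initially T: 19, now '.': 29
Total burnt (originally-T cells now '.'): 18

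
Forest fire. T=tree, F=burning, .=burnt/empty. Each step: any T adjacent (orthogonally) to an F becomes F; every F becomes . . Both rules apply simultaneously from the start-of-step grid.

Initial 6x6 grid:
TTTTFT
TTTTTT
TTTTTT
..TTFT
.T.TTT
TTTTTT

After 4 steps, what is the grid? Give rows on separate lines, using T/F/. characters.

Step 1: 7 trees catch fire, 2 burn out
  TTTF.F
  TTTTFT
  TTTTFT
  ..TF.F
  .T.TFT
  TTTTTT
Step 2: 9 trees catch fire, 7 burn out
  TTF...
  TTTF.F
  TTTF.F
  ..F...
  .T.F.F
  TTTTFT
Step 3: 5 trees catch fire, 9 burn out
  TF....
  TTF...
  TTF...
  ......
  .T....
  TTTF.F
Step 4: 4 trees catch fire, 5 burn out
  F.....
  TF....
  TF....
  ......
  .T....
  TTF...

F.....
TF....
TF....
......
.T....
TTF...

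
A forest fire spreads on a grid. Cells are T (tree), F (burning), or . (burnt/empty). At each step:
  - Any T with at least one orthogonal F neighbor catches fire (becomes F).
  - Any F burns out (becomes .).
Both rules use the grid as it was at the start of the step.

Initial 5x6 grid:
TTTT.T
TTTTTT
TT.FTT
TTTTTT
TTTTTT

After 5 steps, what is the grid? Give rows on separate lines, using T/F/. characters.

Step 1: 3 trees catch fire, 1 burn out
  TTTT.T
  TTTFTT
  TT..FT
  TTTFTT
  TTTTTT
Step 2: 7 trees catch fire, 3 burn out
  TTTF.T
  TTF.FT
  TT...F
  TTF.FT
  TTTFTT
Step 3: 7 trees catch fire, 7 burn out
  TTF..T
  TF...F
  TT....
  TF...F
  TTF.FT
Step 4: 7 trees catch fire, 7 burn out
  TF...F
  F.....
  TF....
  F.....
  TF...F
Step 5: 3 trees catch fire, 7 burn out
  F.....
  ......
  F.....
  ......
  F.....

F.....
......
F.....
......
F.....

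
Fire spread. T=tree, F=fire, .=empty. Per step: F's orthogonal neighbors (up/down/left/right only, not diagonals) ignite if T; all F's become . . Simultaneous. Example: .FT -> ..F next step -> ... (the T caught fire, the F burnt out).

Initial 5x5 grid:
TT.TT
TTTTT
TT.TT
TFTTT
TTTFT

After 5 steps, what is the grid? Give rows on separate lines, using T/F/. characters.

Step 1: 7 trees catch fire, 2 burn out
  TT.TT
  TTTTT
  TF.TT
  F.FFT
  TFF.F
Step 2: 5 trees catch fire, 7 burn out
  TT.TT
  TFTTT
  F..FT
  ....F
  F....
Step 3: 5 trees catch fire, 5 burn out
  TF.TT
  F.FFT
  ....F
  .....
  .....
Step 4: 3 trees catch fire, 5 burn out
  F..FT
  ....F
  .....
  .....
  .....
Step 5: 1 trees catch fire, 3 burn out
  ....F
  .....
  .....
  .....
  .....

....F
.....
.....
.....
.....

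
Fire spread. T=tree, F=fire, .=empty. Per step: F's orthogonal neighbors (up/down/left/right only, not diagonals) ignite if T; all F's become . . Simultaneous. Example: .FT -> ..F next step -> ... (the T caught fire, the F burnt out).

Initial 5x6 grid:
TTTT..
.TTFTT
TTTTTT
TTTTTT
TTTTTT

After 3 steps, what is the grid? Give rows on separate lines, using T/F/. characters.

Step 1: 4 trees catch fire, 1 burn out
  TTTF..
  .TF.FT
  TTTFTT
  TTTTTT
  TTTTTT
Step 2: 6 trees catch fire, 4 burn out
  TTF...
  .F...F
  TTF.FT
  TTTFTT
  TTTTTT
Step 3: 6 trees catch fire, 6 burn out
  TF....
  ......
  TF...F
  TTF.FT
  TTTFTT

TF....
......
TF...F
TTF.FT
TTTFTT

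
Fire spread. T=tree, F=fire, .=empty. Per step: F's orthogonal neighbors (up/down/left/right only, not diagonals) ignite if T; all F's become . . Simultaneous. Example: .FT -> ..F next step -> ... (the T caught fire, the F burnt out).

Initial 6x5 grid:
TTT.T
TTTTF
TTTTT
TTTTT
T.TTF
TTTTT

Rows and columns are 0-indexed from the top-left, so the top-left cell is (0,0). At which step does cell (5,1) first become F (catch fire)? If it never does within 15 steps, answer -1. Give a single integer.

Step 1: cell (5,1)='T' (+6 fires, +2 burnt)
Step 2: cell (5,1)='T' (+5 fires, +6 burnt)
Step 3: cell (5,1)='T' (+5 fires, +5 burnt)
Step 4: cell (5,1)='F' (+5 fires, +5 burnt)
  -> target ignites at step 4
Step 5: cell (5,1)='.' (+4 fires, +5 burnt)
Step 6: cell (5,1)='.' (+1 fires, +4 burnt)
Step 7: cell (5,1)='.' (+0 fires, +1 burnt)
  fire out at step 7

4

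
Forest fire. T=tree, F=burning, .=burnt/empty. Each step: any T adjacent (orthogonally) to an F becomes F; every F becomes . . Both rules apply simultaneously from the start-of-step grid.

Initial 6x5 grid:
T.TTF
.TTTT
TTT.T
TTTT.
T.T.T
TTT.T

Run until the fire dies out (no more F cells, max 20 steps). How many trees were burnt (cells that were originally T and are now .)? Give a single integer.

Step 1: +2 fires, +1 burnt (F count now 2)
Step 2: +3 fires, +2 burnt (F count now 3)
Step 3: +1 fires, +3 burnt (F count now 1)
Step 4: +2 fires, +1 burnt (F count now 2)
Step 5: +2 fires, +2 burnt (F count now 2)
Step 6: +4 fires, +2 burnt (F count now 4)
Step 7: +2 fires, +4 burnt (F count now 2)
Step 8: +2 fires, +2 burnt (F count now 2)
Step 9: +1 fires, +2 burnt (F count now 1)
Step 10: +0 fires, +1 burnt (F count now 0)
Fire out after step 10
Initially T: 22, now '.': 27
Total burnt (originally-T cells now '.'): 19

Answer: 19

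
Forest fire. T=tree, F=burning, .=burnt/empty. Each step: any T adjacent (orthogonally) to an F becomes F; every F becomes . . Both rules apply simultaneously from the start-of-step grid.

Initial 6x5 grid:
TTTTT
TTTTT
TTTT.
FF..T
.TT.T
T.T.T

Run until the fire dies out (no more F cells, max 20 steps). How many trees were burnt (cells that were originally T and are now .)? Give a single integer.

Answer: 17

Derivation:
Step 1: +3 fires, +2 burnt (F count now 3)
Step 2: +4 fires, +3 burnt (F count now 4)
Step 3: +5 fires, +4 burnt (F count now 5)
Step 4: +2 fires, +5 burnt (F count now 2)
Step 5: +2 fires, +2 burnt (F count now 2)
Step 6: +1 fires, +2 burnt (F count now 1)
Step 7: +0 fires, +1 burnt (F count now 0)
Fire out after step 7
Initially T: 21, now '.': 26
Total burnt (originally-T cells now '.'): 17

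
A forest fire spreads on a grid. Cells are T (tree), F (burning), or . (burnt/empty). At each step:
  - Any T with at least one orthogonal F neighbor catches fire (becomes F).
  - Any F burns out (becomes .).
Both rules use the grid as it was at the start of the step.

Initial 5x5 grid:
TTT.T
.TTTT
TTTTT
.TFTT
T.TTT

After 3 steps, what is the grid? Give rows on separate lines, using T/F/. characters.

Step 1: 4 trees catch fire, 1 burn out
  TTT.T
  .TTTT
  TTFTT
  .F.FT
  T.FTT
Step 2: 5 trees catch fire, 4 burn out
  TTT.T
  .TFTT
  TF.FT
  ....F
  T..FT
Step 3: 6 trees catch fire, 5 burn out
  TTF.T
  .F.FT
  F...F
  .....
  T...F

TTF.T
.F.FT
F...F
.....
T...F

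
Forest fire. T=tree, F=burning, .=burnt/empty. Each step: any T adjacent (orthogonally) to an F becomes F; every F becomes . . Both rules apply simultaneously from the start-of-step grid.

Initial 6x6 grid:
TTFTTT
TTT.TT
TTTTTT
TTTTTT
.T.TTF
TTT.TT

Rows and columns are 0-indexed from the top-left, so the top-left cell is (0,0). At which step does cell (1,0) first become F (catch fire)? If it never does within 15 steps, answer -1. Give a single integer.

Step 1: cell (1,0)='T' (+6 fires, +2 burnt)
Step 2: cell (1,0)='T' (+8 fires, +6 burnt)
Step 3: cell (1,0)='F' (+9 fires, +8 burnt)
  -> target ignites at step 3
Step 4: cell (1,0)='.' (+2 fires, +9 burnt)
Step 5: cell (1,0)='.' (+2 fires, +2 burnt)
Step 6: cell (1,0)='.' (+1 fires, +2 burnt)
Step 7: cell (1,0)='.' (+2 fires, +1 burnt)
Step 8: cell (1,0)='.' (+0 fires, +2 burnt)
  fire out at step 8

3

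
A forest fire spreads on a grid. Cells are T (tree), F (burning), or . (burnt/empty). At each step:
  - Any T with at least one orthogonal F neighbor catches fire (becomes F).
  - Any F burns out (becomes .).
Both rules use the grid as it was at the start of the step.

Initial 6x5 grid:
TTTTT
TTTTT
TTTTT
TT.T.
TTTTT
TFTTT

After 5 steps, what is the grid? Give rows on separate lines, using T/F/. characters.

Step 1: 3 trees catch fire, 1 burn out
  TTTTT
  TTTTT
  TTTTT
  TT.T.
  TFTTT
  F.FTT
Step 2: 4 trees catch fire, 3 burn out
  TTTTT
  TTTTT
  TTTTT
  TF.T.
  F.FTT
  ...FT
Step 3: 4 trees catch fire, 4 burn out
  TTTTT
  TTTTT
  TFTTT
  F..T.
  ...FT
  ....F
Step 4: 5 trees catch fire, 4 burn out
  TTTTT
  TFTTT
  F.FTT
  ...F.
  ....F
  .....
Step 5: 4 trees catch fire, 5 burn out
  TFTTT
  F.FTT
  ...FT
  .....
  .....
  .....

TFTTT
F.FTT
...FT
.....
.....
.....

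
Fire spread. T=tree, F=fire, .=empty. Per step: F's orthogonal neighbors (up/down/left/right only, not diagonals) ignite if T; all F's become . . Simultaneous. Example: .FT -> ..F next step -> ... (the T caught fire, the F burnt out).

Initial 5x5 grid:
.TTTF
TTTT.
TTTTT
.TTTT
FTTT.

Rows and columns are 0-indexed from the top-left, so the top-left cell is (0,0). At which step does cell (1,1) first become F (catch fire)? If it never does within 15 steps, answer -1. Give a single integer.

Step 1: cell (1,1)='T' (+2 fires, +2 burnt)
Step 2: cell (1,1)='T' (+4 fires, +2 burnt)
Step 3: cell (1,1)='T' (+6 fires, +4 burnt)
Step 4: cell (1,1)='F' (+5 fires, +6 burnt)
  -> target ignites at step 4
Step 5: cell (1,1)='.' (+2 fires, +5 burnt)
Step 6: cell (1,1)='.' (+0 fires, +2 burnt)
  fire out at step 6

4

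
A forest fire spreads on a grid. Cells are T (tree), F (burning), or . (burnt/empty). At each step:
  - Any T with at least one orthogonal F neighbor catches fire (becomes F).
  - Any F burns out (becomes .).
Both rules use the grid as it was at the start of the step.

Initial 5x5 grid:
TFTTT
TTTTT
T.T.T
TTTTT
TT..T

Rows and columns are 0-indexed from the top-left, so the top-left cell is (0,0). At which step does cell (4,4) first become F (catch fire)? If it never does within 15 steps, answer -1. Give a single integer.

Step 1: cell (4,4)='T' (+3 fires, +1 burnt)
Step 2: cell (4,4)='T' (+3 fires, +3 burnt)
Step 3: cell (4,4)='T' (+4 fires, +3 burnt)
Step 4: cell (4,4)='T' (+3 fires, +4 burnt)
Step 5: cell (4,4)='T' (+4 fires, +3 burnt)
Step 6: cell (4,4)='T' (+2 fires, +4 burnt)
Step 7: cell (4,4)='F' (+1 fires, +2 burnt)
  -> target ignites at step 7
Step 8: cell (4,4)='.' (+0 fires, +1 burnt)
  fire out at step 8

7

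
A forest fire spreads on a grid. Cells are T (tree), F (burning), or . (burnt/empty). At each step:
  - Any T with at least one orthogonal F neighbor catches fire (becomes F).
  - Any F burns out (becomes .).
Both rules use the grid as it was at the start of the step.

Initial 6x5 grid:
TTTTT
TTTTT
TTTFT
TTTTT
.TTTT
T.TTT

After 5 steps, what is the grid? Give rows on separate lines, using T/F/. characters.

Step 1: 4 trees catch fire, 1 burn out
  TTTTT
  TTTFT
  TTF.F
  TTTFT
  .TTTT
  T.TTT
Step 2: 7 trees catch fire, 4 burn out
  TTTFT
  TTF.F
  TF...
  TTF.F
  .TTFT
  T.TTT
Step 3: 8 trees catch fire, 7 burn out
  TTF.F
  TF...
  F....
  TF...
  .TF.F
  T.TFT
Step 4: 6 trees catch fire, 8 burn out
  TF...
  F....
  .....
  F....
  .F...
  T.F.F
Step 5: 1 trees catch fire, 6 burn out
  F....
  .....
  .....
  .....
  .....
  T....

F....
.....
.....
.....
.....
T....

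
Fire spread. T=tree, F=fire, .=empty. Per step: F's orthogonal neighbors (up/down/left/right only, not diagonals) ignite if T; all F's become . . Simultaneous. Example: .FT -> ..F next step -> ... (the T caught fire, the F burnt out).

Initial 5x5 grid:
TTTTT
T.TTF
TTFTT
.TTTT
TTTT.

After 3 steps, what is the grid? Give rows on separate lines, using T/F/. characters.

Step 1: 7 trees catch fire, 2 burn out
  TTTTF
  T.FF.
  TF.FF
  .TFTT
  TTTT.
Step 2: 7 trees catch fire, 7 burn out
  TTFF.
  T....
  F....
  .F.FF
  TTFT.
Step 3: 4 trees catch fire, 7 burn out
  TF...
  F....
  .....
  .....
  TF.F.

TF...
F....
.....
.....
TF.F.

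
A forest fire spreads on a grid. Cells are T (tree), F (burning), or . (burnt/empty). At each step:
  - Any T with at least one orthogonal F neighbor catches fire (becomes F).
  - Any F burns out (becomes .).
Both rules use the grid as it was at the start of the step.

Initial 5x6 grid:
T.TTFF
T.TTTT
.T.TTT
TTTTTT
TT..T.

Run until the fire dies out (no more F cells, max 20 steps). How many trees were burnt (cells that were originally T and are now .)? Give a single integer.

Step 1: +3 fires, +2 burnt (F count now 3)
Step 2: +4 fires, +3 burnt (F count now 4)
Step 3: +4 fires, +4 burnt (F count now 4)
Step 4: +2 fires, +4 burnt (F count now 2)
Step 5: +1 fires, +2 burnt (F count now 1)
Step 6: +1 fires, +1 burnt (F count now 1)
Step 7: +3 fires, +1 burnt (F count now 3)
Step 8: +1 fires, +3 burnt (F count now 1)
Step 9: +0 fires, +1 burnt (F count now 0)
Fire out after step 9
Initially T: 21, now '.': 28
Total burnt (originally-T cells now '.'): 19

Answer: 19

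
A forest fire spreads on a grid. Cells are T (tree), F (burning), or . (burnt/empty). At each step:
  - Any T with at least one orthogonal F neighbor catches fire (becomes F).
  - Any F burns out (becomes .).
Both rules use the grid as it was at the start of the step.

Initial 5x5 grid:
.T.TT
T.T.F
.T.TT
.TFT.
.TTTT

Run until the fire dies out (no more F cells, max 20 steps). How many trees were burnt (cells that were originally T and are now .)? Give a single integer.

Answer: 11

Derivation:
Step 1: +5 fires, +2 burnt (F count now 5)
Step 2: +5 fires, +5 burnt (F count now 5)
Step 3: +1 fires, +5 burnt (F count now 1)
Step 4: +0 fires, +1 burnt (F count now 0)
Fire out after step 4
Initially T: 14, now '.': 22
Total burnt (originally-T cells now '.'): 11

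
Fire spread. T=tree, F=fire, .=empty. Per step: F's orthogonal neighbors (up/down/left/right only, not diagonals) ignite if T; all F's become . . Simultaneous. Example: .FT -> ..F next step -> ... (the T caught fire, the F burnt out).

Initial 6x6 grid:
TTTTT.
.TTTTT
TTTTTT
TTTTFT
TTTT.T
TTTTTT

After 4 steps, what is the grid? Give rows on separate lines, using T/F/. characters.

Step 1: 3 trees catch fire, 1 burn out
  TTTTT.
  .TTTTT
  TTTTFT
  TTTF.F
  TTTT.T
  TTTTTT
Step 2: 6 trees catch fire, 3 burn out
  TTTTT.
  .TTTFT
  TTTF.F
  TTF...
  TTTF.F
  TTTTTT
Step 3: 8 trees catch fire, 6 burn out
  TTTTF.
  .TTF.F
  TTF...
  TF....
  TTF...
  TTTFTF
Step 4: 7 trees catch fire, 8 burn out
  TTTF..
  .TF...
  TF....
  F.....
  TF....
  TTF.F.

TTTF..
.TF...
TF....
F.....
TF....
TTF.F.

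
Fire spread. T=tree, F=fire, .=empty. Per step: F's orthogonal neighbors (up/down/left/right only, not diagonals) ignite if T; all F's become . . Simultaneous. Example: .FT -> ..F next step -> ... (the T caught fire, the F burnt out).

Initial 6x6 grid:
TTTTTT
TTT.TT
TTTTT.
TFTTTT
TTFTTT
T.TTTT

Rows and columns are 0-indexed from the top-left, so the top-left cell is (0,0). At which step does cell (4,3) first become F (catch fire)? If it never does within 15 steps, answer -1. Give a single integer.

Step 1: cell (4,3)='F' (+6 fires, +2 burnt)
  -> target ignites at step 1
Step 2: cell (4,3)='.' (+7 fires, +6 burnt)
Step 3: cell (4,3)='.' (+8 fires, +7 burnt)
Step 4: cell (4,3)='.' (+5 fires, +8 burnt)
Step 5: cell (4,3)='.' (+2 fires, +5 burnt)
Step 6: cell (4,3)='.' (+2 fires, +2 burnt)
Step 7: cell (4,3)='.' (+1 fires, +2 burnt)
Step 8: cell (4,3)='.' (+0 fires, +1 burnt)
  fire out at step 8

1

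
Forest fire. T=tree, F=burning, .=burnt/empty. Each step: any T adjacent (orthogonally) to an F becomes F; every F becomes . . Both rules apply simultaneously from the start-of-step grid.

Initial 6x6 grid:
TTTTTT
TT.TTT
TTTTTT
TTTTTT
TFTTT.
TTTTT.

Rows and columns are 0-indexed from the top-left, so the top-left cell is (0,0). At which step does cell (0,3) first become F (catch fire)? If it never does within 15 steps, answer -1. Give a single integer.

Step 1: cell (0,3)='T' (+4 fires, +1 burnt)
Step 2: cell (0,3)='T' (+6 fires, +4 burnt)
Step 3: cell (0,3)='T' (+6 fires, +6 burnt)
Step 4: cell (0,3)='T' (+5 fires, +6 burnt)
Step 5: cell (0,3)='T' (+5 fires, +5 burnt)
Step 6: cell (0,3)='F' (+3 fires, +5 burnt)
  -> target ignites at step 6
Step 7: cell (0,3)='.' (+2 fires, +3 burnt)
Step 8: cell (0,3)='.' (+1 fires, +2 burnt)
Step 9: cell (0,3)='.' (+0 fires, +1 burnt)
  fire out at step 9

6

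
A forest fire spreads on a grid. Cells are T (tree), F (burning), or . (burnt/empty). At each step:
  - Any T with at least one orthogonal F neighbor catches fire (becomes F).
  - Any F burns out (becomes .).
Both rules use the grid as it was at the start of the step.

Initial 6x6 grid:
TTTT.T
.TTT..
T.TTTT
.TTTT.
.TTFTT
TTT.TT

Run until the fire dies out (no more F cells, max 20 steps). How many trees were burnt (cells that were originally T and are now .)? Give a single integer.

Step 1: +3 fires, +1 burnt (F count now 3)
Step 2: +7 fires, +3 burnt (F count now 7)
Step 3: +6 fires, +7 burnt (F count now 6)
Step 4: +4 fires, +6 burnt (F count now 4)
Step 5: +2 fires, +4 burnt (F count now 2)
Step 6: +1 fires, +2 burnt (F count now 1)
Step 7: +1 fires, +1 burnt (F count now 1)
Step 8: +0 fires, +1 burnt (F count now 0)
Fire out after step 8
Initially T: 26, now '.': 34
Total burnt (originally-T cells now '.'): 24

Answer: 24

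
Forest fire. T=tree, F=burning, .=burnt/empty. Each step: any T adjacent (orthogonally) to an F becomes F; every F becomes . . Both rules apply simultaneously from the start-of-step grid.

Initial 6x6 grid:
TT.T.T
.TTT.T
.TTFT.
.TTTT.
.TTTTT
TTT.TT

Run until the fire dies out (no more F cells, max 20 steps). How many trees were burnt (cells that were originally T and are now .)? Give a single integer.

Answer: 23

Derivation:
Step 1: +4 fires, +1 burnt (F count now 4)
Step 2: +6 fires, +4 burnt (F count now 6)
Step 3: +4 fires, +6 burnt (F count now 4)
Step 4: +5 fires, +4 burnt (F count now 5)
Step 5: +3 fires, +5 burnt (F count now 3)
Step 6: +1 fires, +3 burnt (F count now 1)
Step 7: +0 fires, +1 burnt (F count now 0)
Fire out after step 7
Initially T: 25, now '.': 34
Total burnt (originally-T cells now '.'): 23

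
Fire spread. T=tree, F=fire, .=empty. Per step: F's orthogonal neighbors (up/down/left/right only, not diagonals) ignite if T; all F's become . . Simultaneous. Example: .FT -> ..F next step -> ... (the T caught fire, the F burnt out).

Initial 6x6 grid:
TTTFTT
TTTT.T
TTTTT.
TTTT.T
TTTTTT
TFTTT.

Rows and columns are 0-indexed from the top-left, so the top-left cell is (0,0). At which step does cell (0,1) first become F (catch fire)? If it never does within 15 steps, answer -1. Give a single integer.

Step 1: cell (0,1)='T' (+6 fires, +2 burnt)
Step 2: cell (0,1)='F' (+8 fires, +6 burnt)
  -> target ignites at step 2
Step 3: cell (0,1)='.' (+11 fires, +8 burnt)
Step 4: cell (0,1)='.' (+3 fires, +11 burnt)
Step 5: cell (0,1)='.' (+1 fires, +3 burnt)
Step 6: cell (0,1)='.' (+1 fires, +1 burnt)
Step 7: cell (0,1)='.' (+0 fires, +1 burnt)
  fire out at step 7

2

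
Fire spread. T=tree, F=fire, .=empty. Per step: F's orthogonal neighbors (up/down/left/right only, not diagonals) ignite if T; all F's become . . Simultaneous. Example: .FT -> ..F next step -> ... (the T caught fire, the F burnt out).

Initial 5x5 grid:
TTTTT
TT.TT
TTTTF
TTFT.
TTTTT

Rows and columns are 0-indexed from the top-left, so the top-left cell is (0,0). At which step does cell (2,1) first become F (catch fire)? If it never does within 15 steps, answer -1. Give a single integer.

Step 1: cell (2,1)='T' (+6 fires, +2 burnt)
Step 2: cell (2,1)='F' (+6 fires, +6 burnt)
  -> target ignites at step 2
Step 3: cell (2,1)='.' (+5 fires, +6 burnt)
Step 4: cell (2,1)='.' (+3 fires, +5 burnt)
Step 5: cell (2,1)='.' (+1 fires, +3 burnt)
Step 6: cell (2,1)='.' (+0 fires, +1 burnt)
  fire out at step 6

2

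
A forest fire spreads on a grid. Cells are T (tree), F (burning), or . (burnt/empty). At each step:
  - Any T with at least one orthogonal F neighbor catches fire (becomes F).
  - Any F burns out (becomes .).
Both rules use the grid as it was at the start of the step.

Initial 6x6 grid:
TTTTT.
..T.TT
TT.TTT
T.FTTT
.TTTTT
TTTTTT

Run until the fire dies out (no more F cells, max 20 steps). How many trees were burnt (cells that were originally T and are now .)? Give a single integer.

Step 1: +2 fires, +1 burnt (F count now 2)
Step 2: +5 fires, +2 burnt (F count now 5)
Step 3: +5 fires, +5 burnt (F count now 5)
Step 4: +5 fires, +5 burnt (F count now 5)
Step 5: +3 fires, +5 burnt (F count now 3)
Step 6: +1 fires, +3 burnt (F count now 1)
Step 7: +1 fires, +1 burnt (F count now 1)
Step 8: +2 fires, +1 burnt (F count now 2)
Step 9: +1 fires, +2 burnt (F count now 1)
Step 10: +0 fires, +1 burnt (F count now 0)
Fire out after step 10
Initially T: 28, now '.': 33
Total burnt (originally-T cells now '.'): 25

Answer: 25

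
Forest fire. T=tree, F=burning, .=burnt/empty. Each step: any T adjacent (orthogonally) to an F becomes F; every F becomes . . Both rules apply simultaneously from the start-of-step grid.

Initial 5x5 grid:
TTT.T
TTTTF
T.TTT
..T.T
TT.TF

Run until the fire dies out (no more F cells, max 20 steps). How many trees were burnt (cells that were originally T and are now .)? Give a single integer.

Answer: 15

Derivation:
Step 1: +5 fires, +2 burnt (F count now 5)
Step 2: +2 fires, +5 burnt (F count now 2)
Step 3: +3 fires, +2 burnt (F count now 3)
Step 4: +3 fires, +3 burnt (F count now 3)
Step 5: +2 fires, +3 burnt (F count now 2)
Step 6: +0 fires, +2 burnt (F count now 0)
Fire out after step 6
Initially T: 17, now '.': 23
Total burnt (originally-T cells now '.'): 15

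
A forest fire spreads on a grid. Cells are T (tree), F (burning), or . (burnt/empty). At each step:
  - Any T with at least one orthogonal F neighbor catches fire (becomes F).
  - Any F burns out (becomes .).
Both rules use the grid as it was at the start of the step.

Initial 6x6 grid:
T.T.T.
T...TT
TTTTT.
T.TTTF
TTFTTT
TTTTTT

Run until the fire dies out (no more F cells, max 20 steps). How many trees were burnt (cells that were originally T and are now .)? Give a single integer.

Answer: 25

Derivation:
Step 1: +6 fires, +2 burnt (F count now 6)
Step 2: +8 fires, +6 burnt (F count now 8)
Step 3: +6 fires, +8 burnt (F count now 6)
Step 4: +3 fires, +6 burnt (F count now 3)
Step 5: +1 fires, +3 burnt (F count now 1)
Step 6: +1 fires, +1 burnt (F count now 1)
Step 7: +0 fires, +1 burnt (F count now 0)
Fire out after step 7
Initially T: 26, now '.': 35
Total burnt (originally-T cells now '.'): 25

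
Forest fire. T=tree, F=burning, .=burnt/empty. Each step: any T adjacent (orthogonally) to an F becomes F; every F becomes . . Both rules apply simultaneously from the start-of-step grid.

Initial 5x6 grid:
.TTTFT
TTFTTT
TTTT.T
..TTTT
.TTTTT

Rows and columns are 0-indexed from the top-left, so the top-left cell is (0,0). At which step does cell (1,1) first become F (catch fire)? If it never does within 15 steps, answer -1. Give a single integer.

Step 1: cell (1,1)='F' (+7 fires, +2 burnt)
  -> target ignites at step 1
Step 2: cell (1,1)='.' (+6 fires, +7 burnt)
Step 3: cell (1,1)='.' (+4 fires, +6 burnt)
Step 4: cell (1,1)='.' (+4 fires, +4 burnt)
Step 5: cell (1,1)='.' (+2 fires, +4 burnt)
Step 6: cell (1,1)='.' (+0 fires, +2 burnt)
  fire out at step 6

1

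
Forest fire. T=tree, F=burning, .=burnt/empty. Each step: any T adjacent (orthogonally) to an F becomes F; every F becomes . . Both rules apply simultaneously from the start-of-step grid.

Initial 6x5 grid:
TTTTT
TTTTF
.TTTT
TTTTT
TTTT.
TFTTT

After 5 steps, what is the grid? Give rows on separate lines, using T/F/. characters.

Step 1: 6 trees catch fire, 2 burn out
  TTTTF
  TTTF.
  .TTTF
  TTTTT
  TFTT.
  F.FTT
Step 2: 8 trees catch fire, 6 burn out
  TTTF.
  TTF..
  .TTF.
  TFTTF
  F.FT.
  ...FT
Step 3: 9 trees catch fire, 8 burn out
  TTF..
  TF...
  .FF..
  F.FF.
  ...F.
  ....F
Step 4: 2 trees catch fire, 9 burn out
  TF...
  F....
  .....
  .....
  .....
  .....
Step 5: 1 trees catch fire, 2 burn out
  F....
  .....
  .....
  .....
  .....
  .....

F....
.....
.....
.....
.....
.....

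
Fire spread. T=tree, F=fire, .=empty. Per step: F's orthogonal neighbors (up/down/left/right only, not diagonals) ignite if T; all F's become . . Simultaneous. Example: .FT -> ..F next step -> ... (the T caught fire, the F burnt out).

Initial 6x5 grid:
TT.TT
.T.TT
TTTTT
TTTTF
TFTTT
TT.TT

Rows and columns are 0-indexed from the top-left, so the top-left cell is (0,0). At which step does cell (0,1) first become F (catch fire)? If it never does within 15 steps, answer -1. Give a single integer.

Step 1: cell (0,1)='T' (+7 fires, +2 burnt)
Step 2: cell (0,1)='T' (+8 fires, +7 burnt)
Step 3: cell (0,1)='T' (+6 fires, +8 burnt)
Step 4: cell (0,1)='F' (+2 fires, +6 burnt)
  -> target ignites at step 4
Step 5: cell (0,1)='.' (+1 fires, +2 burnt)
Step 6: cell (0,1)='.' (+0 fires, +1 burnt)
  fire out at step 6

4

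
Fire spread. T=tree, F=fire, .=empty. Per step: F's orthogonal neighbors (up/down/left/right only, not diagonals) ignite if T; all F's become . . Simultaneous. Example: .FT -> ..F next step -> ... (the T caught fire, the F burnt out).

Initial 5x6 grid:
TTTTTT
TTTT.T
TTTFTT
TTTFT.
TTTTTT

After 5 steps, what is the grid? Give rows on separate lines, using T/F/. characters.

Step 1: 6 trees catch fire, 2 burn out
  TTTTTT
  TTTF.T
  TTF.FT
  TTF.F.
  TTTFTT
Step 2: 7 trees catch fire, 6 burn out
  TTTFTT
  TTF..T
  TF...F
  TF....
  TTF.FT
Step 3: 8 trees catch fire, 7 burn out
  TTF.FT
  TF...F
  F.....
  F.....
  TF...F
Step 4: 4 trees catch fire, 8 burn out
  TF...F
  F.....
  ......
  ......
  F.....
Step 5: 1 trees catch fire, 4 burn out
  F.....
  ......
  ......
  ......
  ......

F.....
......
......
......
......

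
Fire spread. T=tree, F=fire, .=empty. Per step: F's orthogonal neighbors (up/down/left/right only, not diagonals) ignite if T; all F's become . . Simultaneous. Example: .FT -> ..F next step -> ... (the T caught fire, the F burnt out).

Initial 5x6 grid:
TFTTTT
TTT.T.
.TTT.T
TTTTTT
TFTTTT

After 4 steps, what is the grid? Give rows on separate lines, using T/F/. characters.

Step 1: 6 trees catch fire, 2 burn out
  F.FTTT
  TFT.T.
  .TTT.T
  TFTTTT
  F.FTTT
Step 2: 7 trees catch fire, 6 burn out
  ...FTT
  F.F.T.
  .FTT.T
  F.FTTT
  ...FTT
Step 3: 4 trees catch fire, 7 burn out
  ....FT
  ....T.
  ..FT.T
  ...FTT
  ....FT
Step 4: 5 trees catch fire, 4 burn out
  .....F
  ....F.
  ...F.T
  ....FT
  .....F

.....F
....F.
...F.T
....FT
.....F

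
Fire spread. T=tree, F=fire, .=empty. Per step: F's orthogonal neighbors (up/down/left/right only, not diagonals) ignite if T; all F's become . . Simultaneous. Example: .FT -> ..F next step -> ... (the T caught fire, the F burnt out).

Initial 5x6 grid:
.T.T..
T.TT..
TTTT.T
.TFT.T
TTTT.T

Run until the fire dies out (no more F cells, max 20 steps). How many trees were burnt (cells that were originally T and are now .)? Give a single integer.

Step 1: +4 fires, +1 burnt (F count now 4)
Step 2: +5 fires, +4 burnt (F count now 5)
Step 3: +3 fires, +5 burnt (F count now 3)
Step 4: +2 fires, +3 burnt (F count now 2)
Step 5: +0 fires, +2 burnt (F count now 0)
Fire out after step 5
Initially T: 18, now '.': 26
Total burnt (originally-T cells now '.'): 14

Answer: 14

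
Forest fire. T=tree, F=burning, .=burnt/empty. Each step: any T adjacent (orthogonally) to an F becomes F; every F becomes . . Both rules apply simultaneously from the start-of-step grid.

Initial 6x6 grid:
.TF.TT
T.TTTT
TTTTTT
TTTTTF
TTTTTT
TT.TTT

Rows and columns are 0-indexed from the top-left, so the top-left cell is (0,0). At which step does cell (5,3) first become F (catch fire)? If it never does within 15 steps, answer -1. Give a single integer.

Step 1: cell (5,3)='T' (+5 fires, +2 burnt)
Step 2: cell (5,3)='T' (+7 fires, +5 burnt)
Step 3: cell (5,3)='T' (+7 fires, +7 burnt)
Step 4: cell (5,3)='F' (+5 fires, +7 burnt)
  -> target ignites at step 4
Step 5: cell (5,3)='.' (+3 fires, +5 burnt)
Step 6: cell (5,3)='.' (+2 fires, +3 burnt)
Step 7: cell (5,3)='.' (+1 fires, +2 burnt)
Step 8: cell (5,3)='.' (+0 fires, +1 burnt)
  fire out at step 8

4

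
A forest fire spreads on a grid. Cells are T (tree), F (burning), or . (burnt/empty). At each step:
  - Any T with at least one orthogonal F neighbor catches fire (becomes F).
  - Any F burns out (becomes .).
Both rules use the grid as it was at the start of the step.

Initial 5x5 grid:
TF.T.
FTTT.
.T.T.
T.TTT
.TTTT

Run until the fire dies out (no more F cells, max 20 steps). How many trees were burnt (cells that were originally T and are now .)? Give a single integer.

Answer: 14

Derivation:
Step 1: +2 fires, +2 burnt (F count now 2)
Step 2: +2 fires, +2 burnt (F count now 2)
Step 3: +1 fires, +2 burnt (F count now 1)
Step 4: +2 fires, +1 burnt (F count now 2)
Step 5: +1 fires, +2 burnt (F count now 1)
Step 6: +3 fires, +1 burnt (F count now 3)
Step 7: +2 fires, +3 burnt (F count now 2)
Step 8: +1 fires, +2 burnt (F count now 1)
Step 9: +0 fires, +1 burnt (F count now 0)
Fire out after step 9
Initially T: 15, now '.': 24
Total burnt (originally-T cells now '.'): 14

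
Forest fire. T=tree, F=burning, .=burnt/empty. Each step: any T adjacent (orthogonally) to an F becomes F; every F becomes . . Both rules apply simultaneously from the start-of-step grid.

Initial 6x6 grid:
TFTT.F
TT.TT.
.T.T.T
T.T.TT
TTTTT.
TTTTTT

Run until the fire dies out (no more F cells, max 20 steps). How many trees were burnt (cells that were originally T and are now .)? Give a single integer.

Answer: 9

Derivation:
Step 1: +3 fires, +2 burnt (F count now 3)
Step 2: +3 fires, +3 burnt (F count now 3)
Step 3: +1 fires, +3 burnt (F count now 1)
Step 4: +2 fires, +1 burnt (F count now 2)
Step 5: +0 fires, +2 burnt (F count now 0)
Fire out after step 5
Initially T: 25, now '.': 20
Total burnt (originally-T cells now '.'): 9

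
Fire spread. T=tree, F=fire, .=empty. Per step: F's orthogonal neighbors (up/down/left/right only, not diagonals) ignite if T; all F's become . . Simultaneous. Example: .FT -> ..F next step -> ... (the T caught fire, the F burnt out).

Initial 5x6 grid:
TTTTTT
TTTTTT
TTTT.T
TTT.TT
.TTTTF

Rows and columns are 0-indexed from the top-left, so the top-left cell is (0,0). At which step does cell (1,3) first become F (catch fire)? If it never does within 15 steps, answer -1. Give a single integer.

Step 1: cell (1,3)='T' (+2 fires, +1 burnt)
Step 2: cell (1,3)='T' (+3 fires, +2 burnt)
Step 3: cell (1,3)='T' (+2 fires, +3 burnt)
Step 4: cell (1,3)='T' (+4 fires, +2 burnt)
Step 5: cell (1,3)='F' (+4 fires, +4 burnt)
  -> target ignites at step 5
Step 6: cell (1,3)='.' (+5 fires, +4 burnt)
Step 7: cell (1,3)='.' (+3 fires, +5 burnt)
Step 8: cell (1,3)='.' (+2 fires, +3 burnt)
Step 9: cell (1,3)='.' (+1 fires, +2 burnt)
Step 10: cell (1,3)='.' (+0 fires, +1 burnt)
  fire out at step 10

5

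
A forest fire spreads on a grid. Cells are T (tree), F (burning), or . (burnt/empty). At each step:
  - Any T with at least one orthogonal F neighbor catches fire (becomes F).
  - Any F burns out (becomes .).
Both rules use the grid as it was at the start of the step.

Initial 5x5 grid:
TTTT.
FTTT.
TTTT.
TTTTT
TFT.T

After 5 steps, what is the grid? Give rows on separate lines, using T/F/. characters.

Step 1: 6 trees catch fire, 2 burn out
  FTTT.
  .FTT.
  FTTT.
  TFTTT
  F.F.T
Step 2: 5 trees catch fire, 6 burn out
  .FTT.
  ..FT.
  .FTT.
  F.FTT
  ....T
Step 3: 4 trees catch fire, 5 burn out
  ..FT.
  ...F.
  ..FT.
  ...FT
  ....T
Step 4: 3 trees catch fire, 4 burn out
  ...F.
  .....
  ...F.
  ....F
  ....T
Step 5: 1 trees catch fire, 3 burn out
  .....
  .....
  .....
  .....
  ....F

.....
.....
.....
.....
....F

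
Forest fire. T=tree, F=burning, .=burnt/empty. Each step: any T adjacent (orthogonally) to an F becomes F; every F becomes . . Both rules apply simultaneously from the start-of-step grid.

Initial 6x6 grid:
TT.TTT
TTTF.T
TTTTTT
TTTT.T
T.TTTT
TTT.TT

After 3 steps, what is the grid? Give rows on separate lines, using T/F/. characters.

Step 1: 3 trees catch fire, 1 burn out
  TT.FTT
  TTF..T
  TTTFTT
  TTTT.T
  T.TTTT
  TTT.TT
Step 2: 5 trees catch fire, 3 burn out
  TT..FT
  TF...T
  TTF.FT
  TTTF.T
  T.TTTT
  TTT.TT
Step 3: 7 trees catch fire, 5 burn out
  TF...F
  F....T
  TF...F
  TTF..T
  T.TFTT
  TTT.TT

TF...F
F....T
TF...F
TTF..T
T.TFTT
TTT.TT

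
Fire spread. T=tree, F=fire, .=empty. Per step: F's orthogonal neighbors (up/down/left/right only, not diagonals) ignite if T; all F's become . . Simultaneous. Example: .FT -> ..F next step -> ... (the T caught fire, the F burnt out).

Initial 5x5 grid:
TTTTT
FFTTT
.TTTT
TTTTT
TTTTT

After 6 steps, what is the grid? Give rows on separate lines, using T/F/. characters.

Step 1: 4 trees catch fire, 2 burn out
  FFTTT
  ..FTT
  .FTTT
  TTTTT
  TTTTT
Step 2: 4 trees catch fire, 4 burn out
  ..FTT
  ...FT
  ..FTT
  TFTTT
  TTTTT
Step 3: 6 trees catch fire, 4 burn out
  ...FT
  ....F
  ...FT
  F.FTT
  TFTTT
Step 4: 5 trees catch fire, 6 burn out
  ....F
  .....
  ....F
  ...FT
  F.FTT
Step 5: 2 trees catch fire, 5 burn out
  .....
  .....
  .....
  ....F
  ...FT
Step 6: 1 trees catch fire, 2 burn out
  .....
  .....
  .....
  .....
  ....F

.....
.....
.....
.....
....F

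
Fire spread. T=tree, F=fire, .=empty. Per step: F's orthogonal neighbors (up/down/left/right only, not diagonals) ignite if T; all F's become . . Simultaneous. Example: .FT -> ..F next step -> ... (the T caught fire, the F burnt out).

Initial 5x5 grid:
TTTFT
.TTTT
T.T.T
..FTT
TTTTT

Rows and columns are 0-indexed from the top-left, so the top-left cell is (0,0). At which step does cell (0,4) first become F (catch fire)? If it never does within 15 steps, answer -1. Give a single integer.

Step 1: cell (0,4)='F' (+6 fires, +2 burnt)
  -> target ignites at step 1
Step 2: cell (0,4)='.' (+6 fires, +6 burnt)
Step 3: cell (0,4)='.' (+5 fires, +6 burnt)
Step 4: cell (0,4)='.' (+0 fires, +5 burnt)
  fire out at step 4

1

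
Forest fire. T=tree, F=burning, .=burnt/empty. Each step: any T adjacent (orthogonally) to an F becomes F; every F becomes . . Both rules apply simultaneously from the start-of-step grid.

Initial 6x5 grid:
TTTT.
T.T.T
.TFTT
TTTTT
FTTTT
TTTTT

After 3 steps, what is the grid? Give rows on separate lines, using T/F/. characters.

Step 1: 7 trees catch fire, 2 burn out
  TTTT.
  T.F.T
  .F.FT
  FTFTT
  .FTTT
  FTTTT
Step 2: 6 trees catch fire, 7 burn out
  TTFT.
  T...T
  ....F
  .F.FT
  ..FTT
  .FTTT
Step 3: 6 trees catch fire, 6 burn out
  TF.F.
  T...F
  .....
  ....F
  ...FT
  ..FTT

TF.F.
T...F
.....
....F
...FT
..FTT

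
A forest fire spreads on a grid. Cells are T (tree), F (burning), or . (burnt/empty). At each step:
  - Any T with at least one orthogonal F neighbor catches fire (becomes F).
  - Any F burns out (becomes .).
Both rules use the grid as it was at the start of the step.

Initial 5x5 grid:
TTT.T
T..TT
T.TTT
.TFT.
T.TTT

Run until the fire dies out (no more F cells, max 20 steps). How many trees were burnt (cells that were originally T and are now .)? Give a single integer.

Answer: 11

Derivation:
Step 1: +4 fires, +1 burnt (F count now 4)
Step 2: +2 fires, +4 burnt (F count now 2)
Step 3: +3 fires, +2 burnt (F count now 3)
Step 4: +1 fires, +3 burnt (F count now 1)
Step 5: +1 fires, +1 burnt (F count now 1)
Step 6: +0 fires, +1 burnt (F count now 0)
Fire out after step 6
Initially T: 17, now '.': 19
Total burnt (originally-T cells now '.'): 11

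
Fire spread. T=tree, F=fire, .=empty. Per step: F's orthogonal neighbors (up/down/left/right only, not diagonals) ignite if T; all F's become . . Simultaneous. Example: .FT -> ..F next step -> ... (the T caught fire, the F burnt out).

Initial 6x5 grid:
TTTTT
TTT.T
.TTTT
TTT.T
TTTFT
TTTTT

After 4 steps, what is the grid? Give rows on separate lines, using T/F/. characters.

Step 1: 3 trees catch fire, 1 burn out
  TTTTT
  TTT.T
  .TTTT
  TTT.T
  TTF.F
  TTTFT
Step 2: 5 trees catch fire, 3 burn out
  TTTTT
  TTT.T
  .TTTT
  TTF.F
  TF...
  TTF.F
Step 3: 5 trees catch fire, 5 burn out
  TTTTT
  TTT.T
  .TFTF
  TF...
  F....
  TF...
Step 4: 6 trees catch fire, 5 burn out
  TTTTT
  TTF.F
  .F.F.
  F....
  .....
  F....

TTTTT
TTF.F
.F.F.
F....
.....
F....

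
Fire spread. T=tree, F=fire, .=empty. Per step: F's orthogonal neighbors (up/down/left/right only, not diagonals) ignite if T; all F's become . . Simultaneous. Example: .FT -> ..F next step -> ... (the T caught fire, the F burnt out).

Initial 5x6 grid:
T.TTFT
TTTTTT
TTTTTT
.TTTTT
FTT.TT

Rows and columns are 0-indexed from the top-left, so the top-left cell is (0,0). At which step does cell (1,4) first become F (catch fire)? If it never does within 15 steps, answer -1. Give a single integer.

Step 1: cell (1,4)='F' (+4 fires, +2 burnt)
  -> target ignites at step 1
Step 2: cell (1,4)='.' (+6 fires, +4 burnt)
Step 3: cell (1,4)='.' (+6 fires, +6 burnt)
Step 4: cell (1,4)='.' (+6 fires, +6 burnt)
Step 5: cell (1,4)='.' (+2 fires, +6 burnt)
Step 6: cell (1,4)='.' (+1 fires, +2 burnt)
Step 7: cell (1,4)='.' (+0 fires, +1 burnt)
  fire out at step 7

1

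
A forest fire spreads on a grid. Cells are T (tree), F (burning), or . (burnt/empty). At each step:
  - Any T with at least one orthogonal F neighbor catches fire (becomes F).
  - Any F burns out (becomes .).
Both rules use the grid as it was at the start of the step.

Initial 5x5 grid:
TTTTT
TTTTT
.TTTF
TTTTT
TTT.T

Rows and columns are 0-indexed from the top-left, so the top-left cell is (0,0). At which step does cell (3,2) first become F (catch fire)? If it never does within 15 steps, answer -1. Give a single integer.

Step 1: cell (3,2)='T' (+3 fires, +1 burnt)
Step 2: cell (3,2)='T' (+5 fires, +3 burnt)
Step 3: cell (3,2)='F' (+4 fires, +5 burnt)
  -> target ignites at step 3
Step 4: cell (3,2)='.' (+4 fires, +4 burnt)
Step 5: cell (3,2)='.' (+4 fires, +4 burnt)
Step 6: cell (3,2)='.' (+2 fires, +4 burnt)
Step 7: cell (3,2)='.' (+0 fires, +2 burnt)
  fire out at step 7

3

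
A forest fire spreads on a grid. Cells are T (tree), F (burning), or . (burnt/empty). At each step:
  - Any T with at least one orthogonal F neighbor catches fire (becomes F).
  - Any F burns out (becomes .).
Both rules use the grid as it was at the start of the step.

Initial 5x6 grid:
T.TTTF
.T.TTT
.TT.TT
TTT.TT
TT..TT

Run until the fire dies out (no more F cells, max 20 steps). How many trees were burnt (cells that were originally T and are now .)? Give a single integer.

Answer: 12

Derivation:
Step 1: +2 fires, +1 burnt (F count now 2)
Step 2: +3 fires, +2 burnt (F count now 3)
Step 3: +4 fires, +3 burnt (F count now 4)
Step 4: +2 fires, +4 burnt (F count now 2)
Step 5: +1 fires, +2 burnt (F count now 1)
Step 6: +0 fires, +1 burnt (F count now 0)
Fire out after step 6
Initially T: 21, now '.': 21
Total burnt (originally-T cells now '.'): 12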